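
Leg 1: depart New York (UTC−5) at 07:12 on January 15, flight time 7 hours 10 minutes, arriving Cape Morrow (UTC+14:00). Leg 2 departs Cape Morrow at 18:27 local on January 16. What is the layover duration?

9 hours 5 minutes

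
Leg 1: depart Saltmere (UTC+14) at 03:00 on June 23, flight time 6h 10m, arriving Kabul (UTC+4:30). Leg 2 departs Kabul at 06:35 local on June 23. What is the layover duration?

6 hours 55 minutes

Convert departure to UTC: 03:00 − 14:00 = 13:00 UTC on Jun 22.
Add 6 hours and 10 minutes flight time → 19:10 UTC.
Kabul is UTC+4:30, so local arrival = 19:10 + 4:30 = 23:40 on Jun 22.
Layover = 06:35 − 23:40 (+1 day) = 6 hours 55 minutes.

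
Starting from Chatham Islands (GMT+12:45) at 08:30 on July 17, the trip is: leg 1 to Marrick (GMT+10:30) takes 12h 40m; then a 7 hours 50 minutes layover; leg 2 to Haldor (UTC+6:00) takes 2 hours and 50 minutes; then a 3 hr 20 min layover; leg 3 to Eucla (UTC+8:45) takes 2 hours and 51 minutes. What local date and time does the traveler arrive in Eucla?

Convert departure to UTC: 08:30 − 12:45 = 19:45 UTC on Jul 16.
Add 12 hours and 40 minutes leg 1 → 08:25 UTC (Jul 17).
Add 7 hours and 50 minutes layover in Marrick → 16:15 UTC.
Add 2 hours 50 minutes leg 2 → 19:05 UTC.
Add 3 hours and 20 minutes layover in Haldor → 22:25 UTC.
Add 2 hours 51 minutes leg 3 → 01:16 UTC (Jul 18).
Eucla is UTC+8:45, so local arrival = 01:16 + 8:45 = 10:01 on Jul 18.

10:01 on July 18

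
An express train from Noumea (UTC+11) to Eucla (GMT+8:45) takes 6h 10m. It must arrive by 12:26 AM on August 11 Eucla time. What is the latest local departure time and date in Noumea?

8:31 PM on August 10

Target arrival in UTC: 12:26 AM − 8:45 = 3:41 PM on Aug 10.
Subtract 6 hours 10 minutes → departure 9:31 AM UTC on Aug 10.
Noumea is UTC+11:00: 9:31 AM + 11:00 = 8:31 PM on Aug 10.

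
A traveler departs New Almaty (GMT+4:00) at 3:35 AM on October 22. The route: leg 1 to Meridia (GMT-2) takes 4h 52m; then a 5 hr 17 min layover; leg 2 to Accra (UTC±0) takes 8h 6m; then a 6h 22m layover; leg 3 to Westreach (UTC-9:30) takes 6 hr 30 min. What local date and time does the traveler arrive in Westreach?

Convert departure to UTC: 3:35 AM − 4:00 = 11:35 PM UTC on Oct 21.
Add 4 hours 52 minutes leg 1 → 4:27 AM UTC (Oct 22).
Add 5 hours 17 minutes layover in Meridia → 9:44 AM UTC.
Add 8 hours and 6 minutes leg 2 → 5:50 PM UTC.
Add 6 hours 22 minutes layover in Accra → 12:12 AM UTC (Oct 23).
Add 6 hours 30 minutes leg 3 → 6:42 AM UTC.
Westreach is UTC−9:30, so local arrival = 6:42 AM − 9:30 = 9:12 PM on Oct 22.

9:12 PM on Oct 22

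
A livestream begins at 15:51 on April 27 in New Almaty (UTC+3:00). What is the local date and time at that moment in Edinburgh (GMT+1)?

13:51 on Apr 27

In UTC: 15:51 − 3:00 = 12:51 on Apr 27.
Edinburgh is UTC+1:00: 12:51 + 1:00 = 13:51 on Apr 27.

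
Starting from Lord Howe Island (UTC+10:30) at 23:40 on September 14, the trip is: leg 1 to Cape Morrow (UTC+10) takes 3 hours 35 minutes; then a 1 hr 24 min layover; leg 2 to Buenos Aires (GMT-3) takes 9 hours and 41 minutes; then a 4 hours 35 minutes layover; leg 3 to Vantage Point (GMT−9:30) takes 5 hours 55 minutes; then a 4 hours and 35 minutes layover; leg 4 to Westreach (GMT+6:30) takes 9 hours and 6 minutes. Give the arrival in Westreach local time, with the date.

Convert departure to UTC: 23:40 − 10:30 = 13:10 UTC on Sep 14.
Add 3 hours and 35 minutes leg 1 → 16:45 UTC.
Add 1 hour 24 minutes layover in Cape Morrow → 18:09 UTC.
Add 9 hours 41 minutes leg 2 → 03:50 UTC (Sep 15).
Add 4 hours and 35 minutes layover in Buenos Aires → 08:25 UTC.
Add 5 hours 55 minutes leg 3 → 14:20 UTC.
Add 4 hours and 35 minutes layover in Vantage Point → 18:55 UTC.
Add 9 hours 6 minutes leg 4 → 04:01 UTC (Sep 16).
Westreach is UTC+6:30, so local arrival = 04:01 + 6:30 = 10:31 on Sep 16.

10:31 on September 16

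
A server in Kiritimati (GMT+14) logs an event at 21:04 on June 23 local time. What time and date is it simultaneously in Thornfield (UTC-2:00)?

05:04 on June 23

Thornfield is 16:00 behind Kiritimati.
Shift by the zone difference: 21:04 − 16:00 = 05:04 on Jun 23 in Thornfield.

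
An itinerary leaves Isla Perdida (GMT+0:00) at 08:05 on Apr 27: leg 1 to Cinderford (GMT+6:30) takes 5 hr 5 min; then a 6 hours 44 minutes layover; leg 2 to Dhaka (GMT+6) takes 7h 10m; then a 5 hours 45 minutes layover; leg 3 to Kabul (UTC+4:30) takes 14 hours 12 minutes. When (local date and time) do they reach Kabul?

Isla Perdida is at UTC+0, so departure is already 08:05 UTC on Apr 27.
Add 5 hours 5 minutes leg 1 → 13:10 UTC.
Add 6 hours 44 minutes layover in Cinderford → 19:54 UTC.
Add 7 hours and 10 minutes leg 2 → 03:04 UTC (Apr 28).
Add 5 hours 45 minutes layover in Dhaka → 08:49 UTC.
Add 14 hours and 12 minutes leg 3 → 23:01 UTC.
Kabul is UTC+4:30, so local arrival = 23:01 + 4:30 = 03:31 on Apr 29.

03:31 on April 29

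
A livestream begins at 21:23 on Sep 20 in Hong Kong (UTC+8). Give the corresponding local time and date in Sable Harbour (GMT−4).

In UTC: 21:23 − 8:00 = 13:23 on Sep 20.
Sable Harbour is UTC−4:00: 13:23 − 4:00 = 09:23 on Sep 20.

09:23 on Sep 20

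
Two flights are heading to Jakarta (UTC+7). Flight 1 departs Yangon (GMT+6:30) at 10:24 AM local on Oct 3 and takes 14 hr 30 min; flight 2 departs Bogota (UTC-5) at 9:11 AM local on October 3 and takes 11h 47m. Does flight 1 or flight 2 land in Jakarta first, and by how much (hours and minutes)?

the first, by 7 hours 34 minutes

Flight 1 in UTC: 10:24 AM − 6:30 = 3:54 AM on Oct 3.
+14 hours 30 minutes → arrive 6:24 PM UTC on Oct 3.
Flight 2 in UTC: 9:11 AM + 5:00 = 2:11 PM on Oct 3.
+11 hours 47 minutes → arrive 1:58 AM UTC on Oct 4.
Flight 1 lands earlier by 7 hours 34 minutes.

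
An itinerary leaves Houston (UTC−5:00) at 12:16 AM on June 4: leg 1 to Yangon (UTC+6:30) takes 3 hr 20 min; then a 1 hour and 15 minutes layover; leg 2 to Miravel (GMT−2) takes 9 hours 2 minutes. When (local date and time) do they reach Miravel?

4:53 PM on June 4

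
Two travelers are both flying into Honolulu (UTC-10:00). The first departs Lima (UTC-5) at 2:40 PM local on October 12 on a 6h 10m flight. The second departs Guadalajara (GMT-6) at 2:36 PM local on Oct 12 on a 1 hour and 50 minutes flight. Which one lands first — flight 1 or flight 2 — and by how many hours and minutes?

Flight 1 in UTC: 2:40 PM + 5:00 = 7:40 PM on Oct 12.
+6 hours 10 minutes → arrive 1:50 AM UTC on Oct 13.
Flight 2 in UTC: 2:36 PM + 6:00 = 8:36 PM on Oct 12.
+1 hour 50 minutes → arrive 10:26 PM UTC on Oct 12.
Flight 2 lands earlier by 3 hours 24 minutes.

the second, by 3 hours 24 minutes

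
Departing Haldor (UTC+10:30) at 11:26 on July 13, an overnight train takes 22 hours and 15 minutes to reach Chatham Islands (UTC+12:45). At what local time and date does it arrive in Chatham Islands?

Convert departure to UTC: 11:26 − 10:30 = 00:56 UTC on Jul 13.
Add 22 hours 15 minutes travel time → 23:11 UTC.
Chatham Islands is UTC+12:45, so local arrival = 23:11 + 12:45 = 11:56 on Jul 14.

11:56 on Jul 14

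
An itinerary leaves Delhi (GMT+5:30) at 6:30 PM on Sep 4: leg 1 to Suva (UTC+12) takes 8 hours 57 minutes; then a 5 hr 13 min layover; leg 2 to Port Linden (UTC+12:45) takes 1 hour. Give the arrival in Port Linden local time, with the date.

Convert departure to UTC: 6:30 PM − 5:30 = 1:00 PM UTC on Sep 4.
Add 8 hours and 57 minutes leg 1 → 9:57 PM UTC.
Add 5 hours and 13 minutes layover in Suva → 3:10 AM UTC (Sep 5).
Add 1 hour leg 2 → 4:10 AM UTC.
Port Linden is UTC+12:45, so local arrival = 4:10 AM + 12:45 = 4:55 PM on Sep 5.

4:55 PM on Sep 5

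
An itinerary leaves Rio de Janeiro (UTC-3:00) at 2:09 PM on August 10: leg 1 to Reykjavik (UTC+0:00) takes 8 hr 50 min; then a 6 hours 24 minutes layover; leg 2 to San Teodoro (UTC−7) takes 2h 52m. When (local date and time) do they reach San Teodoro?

4:15 AM on August 11

Convert departure to UTC: 2:09 PM + 3:00 = 5:09 PM UTC on Aug 10.
Add 8 hours 50 minutes leg 1 → 1:59 AM UTC (Aug 11).
Add 6 hours 24 minutes layover in Reykjavik → 8:23 AM UTC.
Add 2 hours and 52 minutes leg 2 → 11:15 AM UTC.
San Teodoro is UTC−7:00, so local arrival = 11:15 AM − 7:00 = 4:15 AM on Aug 11.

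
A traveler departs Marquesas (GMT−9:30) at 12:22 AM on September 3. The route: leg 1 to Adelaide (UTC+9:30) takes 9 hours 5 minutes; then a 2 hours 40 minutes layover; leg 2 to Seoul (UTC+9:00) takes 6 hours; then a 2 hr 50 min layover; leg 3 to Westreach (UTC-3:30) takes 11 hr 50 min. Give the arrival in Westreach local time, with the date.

2:47 PM on September 4

Convert departure to UTC: 12:22 AM + 9:30 = 9:52 AM UTC on Sep 3.
Add 9 hours 5 minutes leg 1 → 6:57 PM UTC.
Add 2 hours and 40 minutes layover in Adelaide → 9:37 PM UTC.
Add 6 hours leg 2 → 3:37 AM UTC (Sep 4).
Add 2 hours 50 minutes layover in Seoul → 6:27 AM UTC.
Add 11 hours 50 minutes leg 3 → 6:17 PM UTC.
Westreach is UTC−3:30, so local arrival = 6:17 PM − 3:30 = 2:47 PM on Sep 4.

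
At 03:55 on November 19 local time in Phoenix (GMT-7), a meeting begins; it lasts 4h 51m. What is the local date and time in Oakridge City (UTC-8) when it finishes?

Convert start to UTC: 03:55 + 7:00 = 10:55 UTC on Nov 19.
Add 4 hours 51 minutes duration → 15:46 UTC.
Oakridge City is UTC−8:00, so local end time = 15:46 − 8:00 = 07:46 on Nov 19.

07:46 on November 19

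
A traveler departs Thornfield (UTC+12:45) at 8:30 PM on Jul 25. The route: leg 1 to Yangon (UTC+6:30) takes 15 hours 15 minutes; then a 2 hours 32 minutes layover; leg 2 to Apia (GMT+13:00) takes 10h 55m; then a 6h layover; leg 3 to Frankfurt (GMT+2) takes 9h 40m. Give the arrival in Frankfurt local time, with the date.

6:07 AM on July 27

Convert departure to UTC: 8:30 PM − 12:45 = 7:45 AM UTC on Jul 25.
Add 15 hours 15 minutes leg 1 → 11:00 PM UTC.
Add 2 hours 32 minutes layover in Yangon → 1:32 AM UTC (Jul 26).
Add 10 hours and 55 minutes leg 2 → 12:27 PM UTC.
Add 6 hours layover in Apia → 6:27 PM UTC.
Add 9 hours and 40 minutes leg 3 → 4:07 AM UTC (Jul 27).
Frankfurt is UTC+2:00, so local arrival = 4:07 AM + 2:00 = 6:07 AM on Jul 27.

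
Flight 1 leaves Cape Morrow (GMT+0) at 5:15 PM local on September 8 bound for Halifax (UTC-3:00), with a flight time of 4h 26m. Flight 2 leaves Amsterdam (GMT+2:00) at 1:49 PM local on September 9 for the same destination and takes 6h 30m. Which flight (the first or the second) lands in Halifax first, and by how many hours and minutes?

Flight 1 departs at 5:15 PM UTC (Sep 8).
+4 hours 26 minutes → arrive 9:41 PM UTC on Sep 8.
Flight 2 in UTC: 1:49 PM − 2:00 = 11:49 AM on Sep 9.
+6 hours and 30 minutes → arrive 6:19 PM UTC on Sep 9.
Flight 1 lands earlier by 20 hours 38 minutes.

the first, by 20 hours 38 minutes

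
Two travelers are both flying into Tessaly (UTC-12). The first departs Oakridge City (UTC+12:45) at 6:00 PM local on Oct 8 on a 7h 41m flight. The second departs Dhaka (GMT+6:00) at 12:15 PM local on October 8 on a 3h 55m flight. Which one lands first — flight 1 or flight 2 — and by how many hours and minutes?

Flight 1 in UTC: 6:00 PM − 12:45 = 5:15 AM on Oct 8.
+7 hours 41 minutes → arrive 12:56 PM UTC on Oct 8.
Flight 2 in UTC: 12:15 PM − 6:00 = 6:15 AM on Oct 8.
+3 hours 55 minutes → arrive 10:10 AM UTC on Oct 8.
Flight 2 lands earlier by 2 hours 46 minutes.

the second, by 2 hours 46 minutes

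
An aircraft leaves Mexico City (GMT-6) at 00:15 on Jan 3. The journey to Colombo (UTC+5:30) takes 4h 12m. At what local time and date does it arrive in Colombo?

15:57 on January 3

Colombo is 11:30 ahead of Mexico City.
After 4 hours and 12 minutes it is 04:27 in Mexico City.
Shift by the zone difference: 04:27 + 11:30 = 15:57 on Jan 3 in Colombo.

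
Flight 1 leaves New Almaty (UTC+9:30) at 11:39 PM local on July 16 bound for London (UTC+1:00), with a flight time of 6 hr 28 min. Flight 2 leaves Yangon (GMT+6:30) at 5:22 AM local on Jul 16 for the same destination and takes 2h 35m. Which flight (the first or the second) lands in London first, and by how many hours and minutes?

the second, by 19 hours 10 minutes

Flight 1 in UTC: 11:39 PM − 9:30 = 2:09 PM on Jul 16.
+6 hours and 28 minutes → arrive 8:37 PM UTC on Jul 16.
Flight 2 in UTC: 5:22 AM − 6:30 = 10:52 PM on Jul 15.
+2 hours 35 minutes → arrive 1:27 AM UTC on Jul 16.
Flight 2 lands earlier by 19 hours 10 minutes.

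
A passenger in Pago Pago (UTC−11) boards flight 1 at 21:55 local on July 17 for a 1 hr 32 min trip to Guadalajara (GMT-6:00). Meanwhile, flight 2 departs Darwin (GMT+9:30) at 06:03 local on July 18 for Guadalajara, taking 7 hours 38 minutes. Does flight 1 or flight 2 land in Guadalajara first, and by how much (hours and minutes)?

the second, by 6 hours 16 minutes

Flight 1 in UTC: 21:55 + 11:00 = 08:55 on Jul 18.
+1 hour 32 minutes → arrive 10:27 UTC on Jul 18.
Flight 2 in UTC: 06:03 − 9:30 = 20:33 on Jul 17.
+7 hours 38 minutes → arrive 04:11 UTC on Jul 18.
Flight 2 lands earlier by 6 hours 16 minutes.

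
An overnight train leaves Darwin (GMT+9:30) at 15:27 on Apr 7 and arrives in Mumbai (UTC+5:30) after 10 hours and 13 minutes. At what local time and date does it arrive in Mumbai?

Convert departure to UTC: 15:27 − 9:30 = 05:57 UTC on Apr 7.
Add 10 hours 13 minutes travel time → 16:10 UTC.
Mumbai is UTC+5:30, so local arrival = 16:10 + 5:30 = 21:40 on Apr 7.

21:40 on April 7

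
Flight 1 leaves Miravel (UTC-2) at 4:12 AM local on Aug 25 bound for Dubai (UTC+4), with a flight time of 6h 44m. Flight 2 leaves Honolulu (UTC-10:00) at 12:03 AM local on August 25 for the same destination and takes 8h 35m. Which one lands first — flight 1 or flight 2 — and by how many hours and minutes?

Flight 1 in UTC: 4:12 AM + 2:00 = 6:12 AM on Aug 25.
+6 hours 44 minutes → arrive 12:56 PM UTC on Aug 25.
Flight 2 in UTC: 12:03 AM + 10:00 = 10:03 AM on Aug 25.
+8 hours 35 minutes → arrive 6:38 PM UTC on Aug 25.
Flight 1 lands earlier by 5 hours 42 minutes.

the first, by 5 hours 42 minutes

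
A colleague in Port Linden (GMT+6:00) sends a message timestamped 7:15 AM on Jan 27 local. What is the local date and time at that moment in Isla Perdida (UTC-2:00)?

In UTC: 7:15 AM − 6:00 = 1:15 AM on Jan 27.
Isla Perdida is UTC−2:00: 1:15 AM − 2:00 = 11:15 PM on Jan 26.

11:15 PM on January 26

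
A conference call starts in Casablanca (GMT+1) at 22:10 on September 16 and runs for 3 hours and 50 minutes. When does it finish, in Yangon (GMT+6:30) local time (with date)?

Yangon is 5:30 ahead of Casablanca.
After 3 hours and 50 minutes it is 02:00 (Sep 17) in Casablanca.
Shift by the zone difference: 02:00 + 5:30 = 07:30 on Sep 17 in Yangon.

07:30 on September 17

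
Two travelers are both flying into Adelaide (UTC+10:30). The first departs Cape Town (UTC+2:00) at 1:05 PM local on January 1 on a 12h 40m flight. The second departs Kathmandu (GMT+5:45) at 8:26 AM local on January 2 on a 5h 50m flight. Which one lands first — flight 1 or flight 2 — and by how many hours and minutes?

the first, by 8 hours 46 minutes

Flight 1 in UTC: 1:05 PM − 2:00 = 11:05 AM on Jan 1.
+12 hours 40 minutes → arrive 11:45 PM UTC on Jan 1.
Flight 2 in UTC: 8:26 AM − 5:45 = 2:41 AM on Jan 2.
+5 hours and 50 minutes → arrive 8:31 AM UTC on Jan 2.
Flight 1 lands earlier by 8 hours 46 minutes.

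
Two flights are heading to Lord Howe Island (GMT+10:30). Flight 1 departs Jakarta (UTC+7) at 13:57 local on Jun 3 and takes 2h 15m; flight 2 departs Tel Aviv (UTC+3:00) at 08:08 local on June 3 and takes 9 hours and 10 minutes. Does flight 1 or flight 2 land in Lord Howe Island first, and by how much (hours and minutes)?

the first, by 5 hours 6 minutes

Flight 1 in UTC: 13:57 − 7:00 = 06:57 on Jun 3.
+2 hours and 15 minutes → arrive 09:12 UTC on Jun 3.
Flight 2 in UTC: 08:08 − 3:00 = 05:08 on Jun 3.
+9 hours and 10 minutes → arrive 14:18 UTC on Jun 3.
Flight 1 lands earlier by 5 hours 6 minutes.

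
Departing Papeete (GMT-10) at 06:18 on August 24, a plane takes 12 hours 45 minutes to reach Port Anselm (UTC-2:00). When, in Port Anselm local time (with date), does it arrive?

Convert departure to UTC: 06:18 + 10:00 = 16:18 UTC on Aug 24.
Add 12 hours 45 minutes travel time → 05:03 UTC (Aug 25).
Port Anselm is UTC−2:00, so local arrival = 05:03 − 2:00 = 03:03 on Aug 25.

03:03 on August 25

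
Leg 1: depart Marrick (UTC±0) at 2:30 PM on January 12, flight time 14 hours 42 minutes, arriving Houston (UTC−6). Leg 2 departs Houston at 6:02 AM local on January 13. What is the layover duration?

Marrick is at UTC+0, so departure is already 2:30 PM UTC on Jan 12.
Add 14 hours 42 minutes flight time → 5:12 AM UTC (Jan 13).
Houston is UTC−6:00, so local arrival = 5:12 AM − 6:00 = 11:12 PM on Jan 12.
Layover = 6:02 AM − 11:12 PM (+1 day) = 6 hours 50 minutes.

6 hours 50 minutes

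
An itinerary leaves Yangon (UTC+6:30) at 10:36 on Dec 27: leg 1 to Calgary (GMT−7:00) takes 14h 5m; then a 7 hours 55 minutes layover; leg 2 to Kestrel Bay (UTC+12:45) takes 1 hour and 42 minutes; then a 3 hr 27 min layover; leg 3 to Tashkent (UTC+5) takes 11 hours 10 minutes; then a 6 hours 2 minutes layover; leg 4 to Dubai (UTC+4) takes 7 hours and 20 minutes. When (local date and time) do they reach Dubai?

11:47 on December 29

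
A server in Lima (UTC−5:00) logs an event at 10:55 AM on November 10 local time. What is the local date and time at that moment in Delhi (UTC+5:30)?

In UTC: 10:55 AM + 5:00 = 3:55 PM on Nov 10.
Delhi is UTC+5:30: 3:55 PM + 5:30 = 9:25 PM on Nov 10.

9:25 PM on Nov 10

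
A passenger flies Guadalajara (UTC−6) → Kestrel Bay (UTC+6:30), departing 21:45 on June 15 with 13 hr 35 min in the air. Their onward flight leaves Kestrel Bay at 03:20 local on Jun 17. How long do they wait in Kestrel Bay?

3 hours 30 minutes

Convert departure to UTC: 21:45 + 6:00 = 03:45 UTC on Jun 16.
Add 13 hours and 35 minutes flight time → 17:20 UTC.
Kestrel Bay is UTC+6:30, so local arrival = 17:20 + 6:30 = 23:50 on Jun 16.
Layover = 03:20 − 23:50 (+1 day) = 3 hours 30 minutes.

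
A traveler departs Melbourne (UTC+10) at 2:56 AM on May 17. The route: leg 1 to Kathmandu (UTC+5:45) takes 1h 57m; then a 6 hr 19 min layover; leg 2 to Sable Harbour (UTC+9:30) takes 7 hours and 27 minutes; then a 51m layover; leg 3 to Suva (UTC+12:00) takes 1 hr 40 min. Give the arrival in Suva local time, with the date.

Convert departure to UTC: 2:56 AM − 10:00 = 4:56 PM UTC on May 16.
Add 1 hour and 57 minutes leg 1 → 6:53 PM UTC.
Add 6 hours 19 minutes layover in Kathmandu → 1:12 AM UTC (May 17).
Add 7 hours and 27 minutes leg 2 → 8:39 AM UTC.
Add 51 minutes layover in Sable Harbour → 9:30 AM UTC.
Add 1 hour and 40 minutes leg 3 → 11:10 AM UTC.
Suva is UTC+12:00, so local arrival = 11:10 AM + 12:00 = 11:10 PM on May 17.

11:10 PM on May 17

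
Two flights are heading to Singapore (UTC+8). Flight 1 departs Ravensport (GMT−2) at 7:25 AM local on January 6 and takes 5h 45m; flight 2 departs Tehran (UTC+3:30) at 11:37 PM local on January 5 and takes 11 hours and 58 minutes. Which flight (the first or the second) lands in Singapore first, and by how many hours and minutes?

the second, by 7 hours 5 minutes

Flight 1 in UTC: 7:25 AM + 2:00 = 9:25 AM on Jan 6.
+5 hours 45 minutes → arrive 3:10 PM UTC on Jan 6.
Flight 2 in UTC: 11:37 PM − 3:30 = 8:07 PM on Jan 5.
+11 hours 58 minutes → arrive 8:05 AM UTC on Jan 6.
Flight 2 lands earlier by 7 hours 5 minutes.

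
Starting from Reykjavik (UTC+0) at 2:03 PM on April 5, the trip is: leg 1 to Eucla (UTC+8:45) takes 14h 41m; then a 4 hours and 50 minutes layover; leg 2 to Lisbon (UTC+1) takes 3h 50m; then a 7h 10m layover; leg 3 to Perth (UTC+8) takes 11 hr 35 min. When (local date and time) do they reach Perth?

Reykjavik is at UTC+0, so departure is already 2:03 PM UTC on Apr 5.
Add 14 hours and 41 minutes leg 1 → 4:44 AM UTC (Apr 6).
Add 4 hours 50 minutes layover in Eucla → 9:34 AM UTC.
Add 3 hours 50 minutes leg 2 → 1:24 PM UTC.
Add 7 hours and 10 minutes layover in Lisbon → 8:34 PM UTC.
Add 11 hours and 35 minutes leg 3 → 8:09 AM UTC (Apr 7).
Perth is UTC+8:00, so local arrival = 8:09 AM + 8:00 = 4:09 PM on Apr 7.

4:09 PM on Apr 7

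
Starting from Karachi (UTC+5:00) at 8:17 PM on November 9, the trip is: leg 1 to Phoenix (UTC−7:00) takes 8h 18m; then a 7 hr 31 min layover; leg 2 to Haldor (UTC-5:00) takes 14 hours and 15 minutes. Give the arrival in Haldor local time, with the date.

4:21 PM on November 10

Convert departure to UTC: 8:17 PM − 5:00 = 3:17 PM UTC on Nov 9.
Add 8 hours and 18 minutes leg 1 → 11:35 PM UTC.
Add 7 hours and 31 minutes layover in Phoenix → 7:06 AM UTC (Nov 10).
Add 14 hours 15 minutes leg 2 → 9:21 PM UTC.
Haldor is UTC−5:00, so local arrival = 9:21 PM − 5:00 = 4:21 PM on Nov 10.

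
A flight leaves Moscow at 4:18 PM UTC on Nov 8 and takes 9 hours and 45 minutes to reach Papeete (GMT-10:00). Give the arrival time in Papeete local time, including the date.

Departure is given in UTC: 4:18 PM on Nov 8.
Add 9 hours 45 minutes → 2:03 AM UTC (Nov 9).
Papeete is UTC−10:00: 2:03 AM − 10:00 = 4:03 PM on Nov 8.

4:03 PM on November 8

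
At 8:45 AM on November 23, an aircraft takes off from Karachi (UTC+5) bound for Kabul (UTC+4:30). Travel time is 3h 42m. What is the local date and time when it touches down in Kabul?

11:57 AM on November 23

Convert departure to UTC: 8:45 AM − 5:00 = 3:45 AM UTC on Nov 23.
Add 3 hours 42 minutes travel time → 7:27 AM UTC.
Kabul is UTC+4:30, so local arrival = 7:27 AM + 4:30 = 11:57 AM on Nov 23.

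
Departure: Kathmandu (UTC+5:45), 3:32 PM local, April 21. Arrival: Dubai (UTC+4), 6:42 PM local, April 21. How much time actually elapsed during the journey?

Dubai is 1:45 behind Kathmandu.
Clock-face elapsed time (ignoring zones) is 3 hours 10 minutes.
Actual elapsed = 3 hours 10 minutes + 1:45 = 4 hours 55 minutes.

4 hours 55 minutes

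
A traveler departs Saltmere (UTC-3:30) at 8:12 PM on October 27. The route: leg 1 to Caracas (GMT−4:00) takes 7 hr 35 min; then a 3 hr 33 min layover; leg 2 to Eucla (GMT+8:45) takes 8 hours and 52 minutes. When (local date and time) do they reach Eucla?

Convert departure to UTC: 8:12 PM + 3:30 = 11:42 PM UTC on Oct 27.
Add 7 hours 35 minutes leg 1 → 7:17 AM UTC (Oct 28).
Add 3 hours 33 minutes layover in Caracas → 10:50 AM UTC.
Add 8 hours and 52 minutes leg 2 → 7:42 PM UTC.
Eucla is UTC+8:45, so local arrival = 7:42 PM + 8:45 = 4:27 AM on Oct 29.

4:27 AM on Oct 29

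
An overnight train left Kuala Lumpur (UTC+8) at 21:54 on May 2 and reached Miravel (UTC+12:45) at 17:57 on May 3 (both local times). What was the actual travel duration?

15 hours 18 minutes

Departure in UTC: 21:54 − 8:00 = 13:54 on May 2.
Arrival in UTC: 17:57 − 12:45 = 05:12 on May 3.
Elapsed = 05:12 − 13:54 (+1 day) = 15 hours 18 minutes.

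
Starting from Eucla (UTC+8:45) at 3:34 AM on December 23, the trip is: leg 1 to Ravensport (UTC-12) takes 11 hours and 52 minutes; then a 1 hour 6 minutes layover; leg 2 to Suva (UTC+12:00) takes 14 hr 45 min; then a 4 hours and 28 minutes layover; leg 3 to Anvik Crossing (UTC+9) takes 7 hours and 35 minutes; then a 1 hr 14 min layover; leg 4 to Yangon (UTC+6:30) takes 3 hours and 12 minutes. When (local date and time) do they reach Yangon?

Convert departure to UTC: 3:34 AM − 8:45 = 6:49 PM UTC on Dec 22.
Add 11 hours 52 minutes leg 1 → 6:41 AM UTC (Dec 23).
Add 1 hour 6 minutes layover in Ravensport → 7:47 AM UTC.
Add 14 hours 45 minutes leg 2 → 10:32 PM UTC.
Add 4 hours 28 minutes layover in Suva → 3:00 AM UTC (Dec 24).
Add 7 hours and 35 minutes leg 3 → 10:35 AM UTC.
Add 1 hour 14 minutes layover in Anvik Crossing → 11:49 AM UTC.
Add 3 hours 12 minutes leg 4 → 3:01 PM UTC.
Yangon is UTC+6:30, so local arrival = 3:01 PM + 6:30 = 9:31 PM on Dec 24.

9:31 PM on December 24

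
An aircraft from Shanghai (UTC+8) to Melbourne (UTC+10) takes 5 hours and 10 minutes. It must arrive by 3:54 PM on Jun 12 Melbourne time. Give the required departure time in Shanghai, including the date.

8:44 AM on June 12

Target arrival in UTC: 3:54 PM − 10:00 = 5:54 AM on Jun 12.
Subtract 5 hours 10 minutes → departure 12:44 AM UTC on Jun 12.
Shanghai is UTC+8:00: 12:44 AM + 8:00 = 8:44 AM on Jun 12.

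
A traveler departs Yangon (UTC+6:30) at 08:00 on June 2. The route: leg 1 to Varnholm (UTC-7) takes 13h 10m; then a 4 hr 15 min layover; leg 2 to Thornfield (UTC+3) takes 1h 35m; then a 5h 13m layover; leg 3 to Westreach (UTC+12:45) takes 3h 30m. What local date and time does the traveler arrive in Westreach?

17:58 on June 3

Convert departure to UTC: 08:00 − 6:30 = 01:30 UTC on Jun 2.
Add 13 hours and 10 minutes leg 1 → 14:40 UTC.
Add 4 hours 15 minutes layover in Varnholm → 18:55 UTC.
Add 1 hour and 35 minutes leg 2 → 20:30 UTC.
Add 5 hours and 13 minutes layover in Thornfield → 01:43 UTC (Jun 3).
Add 3 hours and 30 minutes leg 3 → 05:13 UTC.
Westreach is UTC+12:45, so local arrival = 05:13 + 12:45 = 17:58 on Jun 3.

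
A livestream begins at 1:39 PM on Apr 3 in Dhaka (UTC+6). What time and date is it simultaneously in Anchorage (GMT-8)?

Anchorage is 14:00 behind Dhaka.
Shift by the zone difference: 1:39 PM − 14:00 = 11:39 PM on Apr 2 in Anchorage.

11:39 PM on April 2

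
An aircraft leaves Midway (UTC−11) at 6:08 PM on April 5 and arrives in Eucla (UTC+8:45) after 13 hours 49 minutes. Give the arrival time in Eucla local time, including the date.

Convert departure to UTC: 6:08 PM + 11:00 = 5:08 AM UTC on Apr 6.
Add 13 hours and 49 minutes travel time → 6:57 PM UTC.
Eucla is UTC+8:45, so local arrival = 6:57 PM + 8:45 = 3:42 AM on Apr 7.

3:42 AM on April 7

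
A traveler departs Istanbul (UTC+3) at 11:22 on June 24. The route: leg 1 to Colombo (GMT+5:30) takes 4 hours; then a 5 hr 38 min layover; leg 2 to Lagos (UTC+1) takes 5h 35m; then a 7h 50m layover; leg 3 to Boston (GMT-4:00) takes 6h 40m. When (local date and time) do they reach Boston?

Convert departure to UTC: 11:22 − 3:00 = 08:22 UTC on Jun 24.
Add 4 hours leg 1 → 12:22 UTC.
Add 5 hours and 38 minutes layover in Colombo → 18:00 UTC.
Add 5 hours 35 minutes leg 2 → 23:35 UTC.
Add 7 hours and 50 minutes layover in Lagos → 07:25 UTC (Jun 25).
Add 6 hours and 40 minutes leg 3 → 14:05 UTC.
Boston is UTC−4:00, so local arrival = 14:05 − 4:00 = 10:05 on Jun 25.

10:05 on Jun 25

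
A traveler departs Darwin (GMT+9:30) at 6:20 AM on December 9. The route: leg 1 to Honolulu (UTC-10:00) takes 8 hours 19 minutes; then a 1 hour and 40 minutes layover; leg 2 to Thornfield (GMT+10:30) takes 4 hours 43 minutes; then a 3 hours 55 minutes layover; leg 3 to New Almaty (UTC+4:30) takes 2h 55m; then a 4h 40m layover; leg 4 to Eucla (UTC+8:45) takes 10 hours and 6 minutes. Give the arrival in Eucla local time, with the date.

Convert departure to UTC: 6:20 AM − 9:30 = 8:50 PM UTC on Dec 8.
Add 8 hours 19 minutes leg 1 → 5:09 AM UTC (Dec 9).
Add 1 hour and 40 minutes layover in Honolulu → 6:49 AM UTC.
Add 4 hours and 43 minutes leg 2 → 11:32 AM UTC.
Add 3 hours and 55 minutes layover in Thornfield → 3:27 PM UTC.
Add 2 hours and 55 minutes leg 3 → 6:22 PM UTC.
Add 4 hours and 40 minutes layover in New Almaty → 11:02 PM UTC.
Add 10 hours 6 minutes leg 4 → 9:08 AM UTC (Dec 10).
Eucla is UTC+8:45, so local arrival = 9:08 AM + 8:45 = 5:53 PM on Dec 10.

5:53 PM on Dec 10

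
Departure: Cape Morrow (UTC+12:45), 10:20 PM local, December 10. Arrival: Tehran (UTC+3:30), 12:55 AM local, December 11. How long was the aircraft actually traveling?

11 hours 50 minutes

Departure in UTC: 10:20 PM − 12:45 = 9:35 AM on Dec 10.
Arrival in UTC: 12:55 AM − 3:30 = 9:25 PM on Dec 10.
Elapsed = 9:25 PM − 9:35 AM = 11 hours 50 minutes.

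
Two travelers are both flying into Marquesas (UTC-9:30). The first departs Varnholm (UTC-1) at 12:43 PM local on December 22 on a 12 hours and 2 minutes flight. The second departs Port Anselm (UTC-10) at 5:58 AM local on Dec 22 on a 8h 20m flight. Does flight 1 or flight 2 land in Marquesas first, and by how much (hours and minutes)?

the second, by 1 hour 27 minutes

Flight 1 in UTC: 12:43 PM + 1:00 = 1:43 PM on Dec 22.
+12 hours and 2 minutes → arrive 1:45 AM UTC on Dec 23.
Flight 2 in UTC: 5:58 AM + 10:00 = 3:58 PM on Dec 22.
+8 hours 20 minutes → arrive 12:18 AM UTC on Dec 23.
Flight 2 lands earlier by 1 hour 27 minutes.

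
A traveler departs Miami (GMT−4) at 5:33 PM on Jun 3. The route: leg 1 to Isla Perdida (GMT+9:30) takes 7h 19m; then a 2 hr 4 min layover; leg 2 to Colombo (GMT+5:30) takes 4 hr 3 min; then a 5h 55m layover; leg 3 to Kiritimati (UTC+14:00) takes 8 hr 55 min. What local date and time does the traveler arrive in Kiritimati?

Convert departure to UTC: 5:33 PM + 4:00 = 9:33 PM UTC on Jun 3.
Add 7 hours 19 minutes leg 1 → 4:52 AM UTC (Jun 4).
Add 2 hours and 4 minutes layover in Isla Perdida → 6:56 AM UTC.
Add 4 hours and 3 minutes leg 2 → 10:59 AM UTC.
Add 5 hours and 55 minutes layover in Colombo → 4:54 PM UTC.
Add 8 hours and 55 minutes leg 3 → 1:49 AM UTC (Jun 5).
Kiritimati is UTC+14:00, so local arrival = 1:49 AM + 14:00 = 3:49 PM on Jun 5.

3:49 PM on Jun 5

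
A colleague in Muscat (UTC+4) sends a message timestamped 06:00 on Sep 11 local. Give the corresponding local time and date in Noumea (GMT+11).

Noumea is 7:00 ahead of Muscat.
Shift by the zone difference: 06:00 + 7:00 = 13:00 on Sep 11 in Noumea.

13:00 on September 11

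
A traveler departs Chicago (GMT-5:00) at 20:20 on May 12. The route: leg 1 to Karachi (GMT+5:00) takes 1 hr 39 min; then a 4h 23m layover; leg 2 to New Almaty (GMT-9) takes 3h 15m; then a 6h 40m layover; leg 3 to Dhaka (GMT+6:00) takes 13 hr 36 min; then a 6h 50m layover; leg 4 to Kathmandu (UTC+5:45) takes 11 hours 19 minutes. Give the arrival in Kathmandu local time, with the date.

Convert departure to UTC: 20:20 + 5:00 = 01:20 UTC on May 13.
Add 1 hour and 39 minutes leg 1 → 02:59 UTC.
Add 4 hours and 23 minutes layover in Karachi → 07:22 UTC.
Add 3 hours 15 minutes leg 2 → 10:37 UTC.
Add 6 hours and 40 minutes layover in New Almaty → 17:17 UTC.
Add 13 hours 36 minutes leg 3 → 06:53 UTC (May 14).
Add 6 hours 50 minutes layover in Dhaka → 13:43 UTC.
Add 11 hours and 19 minutes leg 4 → 01:02 UTC (May 15).
Kathmandu is UTC+5:45, so local arrival = 01:02 + 5:45 = 06:47 on May 15.

06:47 on May 15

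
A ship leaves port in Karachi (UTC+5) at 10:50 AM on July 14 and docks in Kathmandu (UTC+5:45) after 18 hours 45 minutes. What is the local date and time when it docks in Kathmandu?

Convert departure to UTC: 10:50 AM − 5:00 = 5:50 AM UTC on Jul 14.
Add 18 hours 45 minutes travel time → 12:35 AM UTC (Jul 15).
Kathmandu is UTC+5:45, so local arrival = 12:35 AM + 5:45 = 6:20 AM on Jul 15.

6:20 AM on July 15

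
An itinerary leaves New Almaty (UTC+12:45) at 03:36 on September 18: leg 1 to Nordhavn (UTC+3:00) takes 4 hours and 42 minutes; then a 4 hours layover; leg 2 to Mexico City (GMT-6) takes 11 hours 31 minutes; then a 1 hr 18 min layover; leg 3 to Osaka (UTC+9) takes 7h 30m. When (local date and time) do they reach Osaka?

04:52 on September 19

Convert departure to UTC: 03:36 − 12:45 = 14:51 UTC on Sep 17.
Add 4 hours 42 minutes leg 1 → 19:33 UTC.
Add 4 hours layover in Nordhavn → 23:33 UTC.
Add 11 hours and 31 minutes leg 2 → 11:04 UTC (Sep 18).
Add 1 hour 18 minutes layover in Mexico City → 12:22 UTC.
Add 7 hours and 30 minutes leg 3 → 19:52 UTC.
Osaka is UTC+9:00, so local arrival = 19:52 + 9:00 = 04:52 on Sep 19.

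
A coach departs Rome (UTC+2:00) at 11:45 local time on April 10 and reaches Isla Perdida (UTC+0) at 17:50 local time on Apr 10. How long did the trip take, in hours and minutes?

8 hours 5 minutes

Departure in UTC: 11:45 − 2:00 = 09:45 on Apr 10.
Arrival is already UTC: 17:50 on Apr 10.
Elapsed = 17:50 − 09:45 = 8 hours 5 minutes.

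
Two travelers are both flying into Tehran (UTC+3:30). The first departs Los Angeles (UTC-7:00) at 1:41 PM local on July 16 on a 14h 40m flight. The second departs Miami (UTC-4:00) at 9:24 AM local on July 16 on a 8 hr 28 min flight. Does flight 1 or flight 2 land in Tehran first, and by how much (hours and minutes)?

Flight 1 in UTC: 1:41 PM + 7:00 = 8:41 PM on Jul 16.
+14 hours 40 minutes → arrive 11:21 AM UTC on Jul 17.
Flight 2 in UTC: 9:24 AM + 4:00 = 1:24 PM on Jul 16.
+8 hours 28 minutes → arrive 9:52 PM UTC on Jul 16.
Flight 2 lands earlier by 13 hours 29 minutes.

the second, by 13 hours 29 minutes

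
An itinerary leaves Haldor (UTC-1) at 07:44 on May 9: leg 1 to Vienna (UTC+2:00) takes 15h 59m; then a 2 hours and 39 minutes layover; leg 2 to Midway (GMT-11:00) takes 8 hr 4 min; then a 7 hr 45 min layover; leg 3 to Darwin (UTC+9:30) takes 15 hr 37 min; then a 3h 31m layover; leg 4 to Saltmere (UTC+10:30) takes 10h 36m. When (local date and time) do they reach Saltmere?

11:25 on May 12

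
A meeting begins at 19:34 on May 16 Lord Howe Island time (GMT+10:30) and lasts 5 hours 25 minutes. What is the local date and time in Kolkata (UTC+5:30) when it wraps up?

19:59 on May 16

Convert start to UTC: 19:34 − 10:30 = 09:04 UTC on May 16.
Add 5 hours and 25 minutes duration → 14:29 UTC.
Kolkata is UTC+5:30, so local end time = 14:29 + 5:30 = 19:59 on May 16.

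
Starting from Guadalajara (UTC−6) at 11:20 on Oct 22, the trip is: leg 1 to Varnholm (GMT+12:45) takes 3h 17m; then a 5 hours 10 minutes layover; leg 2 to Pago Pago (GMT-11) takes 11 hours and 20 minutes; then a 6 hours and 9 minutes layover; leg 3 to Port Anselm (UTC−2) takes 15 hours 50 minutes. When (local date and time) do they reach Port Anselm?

09:06 on Oct 24

Convert departure to UTC: 11:20 + 6:00 = 17:20 UTC on Oct 22.
Add 3 hours and 17 minutes leg 1 → 20:37 UTC.
Add 5 hours 10 minutes layover in Varnholm → 01:47 UTC (Oct 23).
Add 11 hours and 20 minutes leg 2 → 13:07 UTC.
Add 6 hours 9 minutes layover in Pago Pago → 19:16 UTC.
Add 15 hours and 50 minutes leg 3 → 11:06 UTC (Oct 24).
Port Anselm is UTC−2:00, so local arrival = 11:06 − 2:00 = 09:06 on Oct 24.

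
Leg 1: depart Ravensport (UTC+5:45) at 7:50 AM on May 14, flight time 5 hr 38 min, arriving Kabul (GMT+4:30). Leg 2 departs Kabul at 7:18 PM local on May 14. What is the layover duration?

7 hours 5 minutes

Convert departure to UTC: 7:50 AM − 5:45 = 2:05 AM UTC on May 14.
Add 5 hours and 38 minutes flight time → 7:43 AM UTC.
Kabul is UTC+4:30, so local arrival = 7:43 AM + 4:30 = 12:13 PM on May 14.
Layover = 7:18 PM − 12:13 PM = 7 hours 5 minutes.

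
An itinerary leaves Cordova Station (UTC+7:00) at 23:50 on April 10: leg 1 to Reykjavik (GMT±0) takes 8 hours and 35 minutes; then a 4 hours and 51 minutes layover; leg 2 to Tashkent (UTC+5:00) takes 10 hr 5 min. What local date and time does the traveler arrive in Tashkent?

Convert departure to UTC: 23:50 − 7:00 = 16:50 UTC on Apr 10.
Add 8 hours 35 minutes leg 1 → 01:25 UTC (Apr 11).
Add 4 hours 51 minutes layover in Reykjavik → 06:16 UTC.
Add 10 hours and 5 minutes leg 2 → 16:21 UTC.
Tashkent is UTC+5:00, so local arrival = 16:21 + 5:00 = 21:21 on Apr 11.

21:21 on April 11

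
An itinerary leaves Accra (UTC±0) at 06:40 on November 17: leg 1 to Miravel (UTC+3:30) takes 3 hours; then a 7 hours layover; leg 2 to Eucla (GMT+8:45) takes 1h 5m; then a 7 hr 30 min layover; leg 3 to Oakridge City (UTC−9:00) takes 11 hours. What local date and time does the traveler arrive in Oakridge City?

03:15 on November 18

Accra is at UTC+0, so departure is already 06:40 UTC on Nov 17.
Add 3 hours leg 1 → 09:40 UTC.
Add 7 hours layover in Miravel → 16:40 UTC.
Add 1 hour 5 minutes leg 2 → 17:45 UTC.
Add 7 hours and 30 minutes layover in Eucla → 01:15 UTC (Nov 18).
Add 11 hours leg 3 → 12:15 UTC.
Oakridge City is UTC−9:00, so local arrival = 12:15 − 9:00 = 03:15 on Nov 18.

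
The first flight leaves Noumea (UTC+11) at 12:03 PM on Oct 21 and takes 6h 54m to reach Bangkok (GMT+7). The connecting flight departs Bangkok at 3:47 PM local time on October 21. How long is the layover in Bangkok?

Convert departure to UTC: 12:03 PM − 11:00 = 1:03 AM UTC on Oct 21.
Add 6 hours 54 minutes flight time → 7:57 AM UTC.
Bangkok is UTC+7:00, so local arrival = 7:57 AM + 7:00 = 2:57 PM on Oct 21.
Layover = 3:47 PM − 2:57 PM = 50 minutes.

50 minutes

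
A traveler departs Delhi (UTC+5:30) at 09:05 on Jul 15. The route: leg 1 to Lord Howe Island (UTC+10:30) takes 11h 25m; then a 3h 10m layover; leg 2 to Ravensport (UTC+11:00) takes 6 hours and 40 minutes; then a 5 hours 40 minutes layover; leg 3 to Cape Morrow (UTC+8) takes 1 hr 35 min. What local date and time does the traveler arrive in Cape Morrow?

16:05 on Jul 16

Convert departure to UTC: 09:05 − 5:30 = 03:35 UTC on Jul 15.
Add 11 hours and 25 minutes leg 1 → 15:00 UTC.
Add 3 hours and 10 minutes layover in Lord Howe Island → 18:10 UTC.
Add 6 hours and 40 minutes leg 2 → 00:50 UTC (Jul 16).
Add 5 hours 40 minutes layover in Ravensport → 06:30 UTC.
Add 1 hour and 35 minutes leg 3 → 08:05 UTC.
Cape Morrow is UTC+8:00, so local arrival = 08:05 + 8:00 = 16:05 on Jul 16.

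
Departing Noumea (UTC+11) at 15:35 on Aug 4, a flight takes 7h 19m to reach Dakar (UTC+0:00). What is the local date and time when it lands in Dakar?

Convert departure to UTC: 15:35 − 11:00 = 04:35 UTC on Aug 4.
Add 7 hours and 19 minutes travel time → 11:54 UTC.
Dakar is UTC+0, so local arrival is the same: 11:54 on Aug 4.

11:54 on Aug 4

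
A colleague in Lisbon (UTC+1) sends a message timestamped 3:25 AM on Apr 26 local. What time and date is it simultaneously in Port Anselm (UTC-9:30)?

4:55 PM on April 25

Port Anselm is 10:30 behind Lisbon.
Shift by the zone difference: 3:25 AM − 10:30 = 4:55 PM on Apr 25 in Port Anselm.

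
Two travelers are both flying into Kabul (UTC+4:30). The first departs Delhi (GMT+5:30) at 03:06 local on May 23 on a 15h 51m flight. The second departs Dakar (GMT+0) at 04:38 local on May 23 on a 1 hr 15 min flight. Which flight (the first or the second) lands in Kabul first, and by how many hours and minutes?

the second, by 7 hours 34 minutes

Flight 1 in UTC: 03:06 − 5:30 = 21:36 on May 22.
+15 hours 51 minutes → arrive 13:27 UTC on May 23.
Flight 2 departs at 04:38 UTC (May 23).
+1 hour and 15 minutes → arrive 05:53 UTC on May 23.
Flight 2 lands earlier by 7 hours 34 minutes.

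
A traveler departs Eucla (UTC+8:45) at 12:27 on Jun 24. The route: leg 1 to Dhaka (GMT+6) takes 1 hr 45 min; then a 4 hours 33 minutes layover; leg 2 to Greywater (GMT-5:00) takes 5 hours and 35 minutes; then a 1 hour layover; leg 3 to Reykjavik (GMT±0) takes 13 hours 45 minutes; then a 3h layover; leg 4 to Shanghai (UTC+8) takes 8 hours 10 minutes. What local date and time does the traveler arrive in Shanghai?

Convert departure to UTC: 12:27 − 8:45 = 03:42 UTC on Jun 24.
Add 1 hour and 45 minutes leg 1 → 05:27 UTC.
Add 4 hours and 33 minutes layover in Dhaka → 10:00 UTC.
Add 5 hours and 35 minutes leg 2 → 15:35 UTC.
Add 1 hour layover in Greywater → 16:35 UTC.
Add 13 hours and 45 minutes leg 3 → 06:20 UTC (Jun 25).
Add 3 hours layover in Reykjavik → 09:20 UTC.
Add 8 hours and 10 minutes leg 4 → 17:30 UTC.
Shanghai is UTC+8:00, so local arrival = 17:30 + 8:00 = 01:30 on Jun 26.

01:30 on June 26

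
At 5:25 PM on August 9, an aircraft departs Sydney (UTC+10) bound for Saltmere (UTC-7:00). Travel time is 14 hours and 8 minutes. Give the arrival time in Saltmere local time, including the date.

Saltmere is 17:00 behind Sydney.
After 14 hours 8 minutes it is 7:33 AM (Aug 10) in Sydney.
Shift by the zone difference: 7:33 AM − 17:00 = 2:33 PM on Aug 9 in Saltmere.

2:33 PM on Aug 9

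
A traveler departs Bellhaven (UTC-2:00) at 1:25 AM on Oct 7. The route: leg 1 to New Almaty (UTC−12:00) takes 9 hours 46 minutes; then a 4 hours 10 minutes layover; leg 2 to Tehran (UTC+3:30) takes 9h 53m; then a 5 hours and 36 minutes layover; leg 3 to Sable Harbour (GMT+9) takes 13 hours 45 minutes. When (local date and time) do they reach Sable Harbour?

7:35 AM on October 9

Convert departure to UTC: 1:25 AM + 2:00 = 3:25 AM UTC on Oct 7.
Add 9 hours and 46 minutes leg 1 → 1:11 PM UTC.
Add 4 hours 10 minutes layover in New Almaty → 5:21 PM UTC.
Add 9 hours and 53 minutes leg 2 → 3:14 AM UTC (Oct 8).
Add 5 hours and 36 minutes layover in Tehran → 8:50 AM UTC.
Add 13 hours and 45 minutes leg 3 → 10:35 PM UTC.
Sable Harbour is UTC+9:00, so local arrival = 10:35 PM + 9:00 = 7:35 AM on Oct 9.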